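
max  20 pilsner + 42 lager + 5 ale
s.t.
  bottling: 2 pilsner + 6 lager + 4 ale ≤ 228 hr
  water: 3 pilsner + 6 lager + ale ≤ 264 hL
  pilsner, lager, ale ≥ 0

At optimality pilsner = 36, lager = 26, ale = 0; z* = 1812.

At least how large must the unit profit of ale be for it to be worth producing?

10

At the optimum: bottling uses 228 of 228 (binding); water uses 264 of 264 (binding).
Dual feasibility on the basic columns requires 2·y_bottling + 3·y_water = 20, 6·y_bottling + 6·y_water = 42.
Solving: y_bottling = 1, y_water = 6.
ale enters the basis when its profit ≥ yᵀa₃ = 1·4 + 6·1 = 10.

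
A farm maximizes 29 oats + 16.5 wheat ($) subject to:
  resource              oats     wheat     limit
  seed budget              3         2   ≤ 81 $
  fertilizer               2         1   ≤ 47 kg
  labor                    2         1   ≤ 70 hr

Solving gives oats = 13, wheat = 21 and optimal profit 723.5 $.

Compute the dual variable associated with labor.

At the optimum: seed budget uses 81 of 81 (binding); fertilizer uses 47 of 47 (binding); labor uses 47 of 70 (slack = 23).
By complementary slackness, y = 0 for the non-binding constraint.
From A_Bᵀ y = c: 3·y_seed budget + 2·y_fertilizer = 29; 2·y_seed budget + 1·y_fertilizer = 16.5.
→ y_seed budget = 4 and y_fertilizer = 8.5.
Shadow price of labor = 0.

0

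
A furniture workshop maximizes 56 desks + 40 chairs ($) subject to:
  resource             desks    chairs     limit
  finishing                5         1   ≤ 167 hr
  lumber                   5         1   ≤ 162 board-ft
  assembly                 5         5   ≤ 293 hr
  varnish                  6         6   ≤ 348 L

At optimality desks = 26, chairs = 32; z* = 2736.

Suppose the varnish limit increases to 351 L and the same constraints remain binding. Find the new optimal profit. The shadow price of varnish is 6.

2754

Δb = 3, so new z* = 2736 + (6)·(3) = 2736 + 18 = 2754.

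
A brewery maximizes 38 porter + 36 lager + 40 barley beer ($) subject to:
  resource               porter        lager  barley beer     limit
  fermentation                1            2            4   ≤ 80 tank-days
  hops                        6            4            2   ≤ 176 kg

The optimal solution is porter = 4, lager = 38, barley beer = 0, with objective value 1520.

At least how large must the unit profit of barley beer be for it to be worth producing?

Both fermentation and hops are binding at x*.
Dual feasibility on the basic columns requires 1·y_fermentation + 6·y_hops = 38, 2·y_fermentation + 4·y_hops = 36.
Solving: y_fermentation = 8, y_hops = 5.
barley beer enters the basis when its profit ≥ yᵀa₃ = 8·4 + 5·2 = 42.

42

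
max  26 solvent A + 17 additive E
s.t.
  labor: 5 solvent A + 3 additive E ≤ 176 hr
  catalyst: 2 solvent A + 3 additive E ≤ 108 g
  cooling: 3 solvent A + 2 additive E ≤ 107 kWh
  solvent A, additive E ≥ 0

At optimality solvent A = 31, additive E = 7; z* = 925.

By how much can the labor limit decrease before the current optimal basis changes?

5

Binding constraints: labor, cooling. The basis is B = [[5,3],[3,2]] with det 1.
Per unit decrease in labor, x* moves by d = (-2, 3).
The basis stays optimal until catalyst becomes binding; allowable decrease = 5 hr.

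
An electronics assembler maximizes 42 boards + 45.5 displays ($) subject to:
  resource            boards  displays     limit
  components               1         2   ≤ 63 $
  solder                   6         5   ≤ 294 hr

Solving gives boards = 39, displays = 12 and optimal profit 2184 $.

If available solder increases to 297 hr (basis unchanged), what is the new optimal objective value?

2200.5

Check each constraint at x*: components 63/63 (tight); solder 294/294 (tight).
Dual feasibility on the basic columns requires 1·y_components + 6·y_solder = 42, 2·y_components + 5·y_solder = 45.5.
This yields shadow prices y_components = 9, y_solder = 5.5.
Δz = y_solder·Δb = 5.5 × (3) = 16.5, so new z* = 2184 + 16.5 = 2200.5.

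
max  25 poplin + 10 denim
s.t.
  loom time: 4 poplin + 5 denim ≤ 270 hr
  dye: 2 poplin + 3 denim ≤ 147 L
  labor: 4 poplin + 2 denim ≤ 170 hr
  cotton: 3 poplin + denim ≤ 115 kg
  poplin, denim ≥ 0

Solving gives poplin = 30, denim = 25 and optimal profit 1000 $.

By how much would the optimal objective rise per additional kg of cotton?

5

Check each constraint at x*: loom time 245/270 (slack 25); dye 135/147 (slack 12); labor 170/170 (tight); cotton 115/115 (tight).
Since loom time, dye are not tight, their duals are 0.
Dual feasibility on the basic columns requires 4·y_labor + 3·y_cotton = 25, 2·y_labor + 1·y_cotton = 10.
This yields shadow prices y_labor = 2.5, y_cotton = 5.
Shadow price of cotton = 5.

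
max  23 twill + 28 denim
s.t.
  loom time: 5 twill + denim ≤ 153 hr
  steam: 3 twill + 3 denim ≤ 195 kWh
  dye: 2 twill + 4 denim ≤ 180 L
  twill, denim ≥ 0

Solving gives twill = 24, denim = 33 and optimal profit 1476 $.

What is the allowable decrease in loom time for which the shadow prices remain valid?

Binding constraints: loom time, dye. The basis is B = [[5,1],[2,4]] with det 18.
Per unit decrease in loom time, x* moves by d = (-0.2222, 0.1111).
The basis stays optimal until twill reaches 0; allowable decrease = 108 hr.

108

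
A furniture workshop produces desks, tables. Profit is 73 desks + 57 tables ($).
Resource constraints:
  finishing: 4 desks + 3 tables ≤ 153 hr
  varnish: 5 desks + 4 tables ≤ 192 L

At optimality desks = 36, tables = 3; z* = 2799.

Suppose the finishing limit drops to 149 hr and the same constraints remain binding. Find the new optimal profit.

Both finishing and varnish are binding at x*.
The binding rows give the dual system: 4·y_finishing + 5·y_varnish = 73 and 3·y_finishing + 4·y_varnish = 57.
This yields shadow prices y_finishing = 7, y_varnish = 9.
Δz = y_finishing·Δb = 7 × (-4) = -28, so new z* = 2799 − 28 = 2771.

2771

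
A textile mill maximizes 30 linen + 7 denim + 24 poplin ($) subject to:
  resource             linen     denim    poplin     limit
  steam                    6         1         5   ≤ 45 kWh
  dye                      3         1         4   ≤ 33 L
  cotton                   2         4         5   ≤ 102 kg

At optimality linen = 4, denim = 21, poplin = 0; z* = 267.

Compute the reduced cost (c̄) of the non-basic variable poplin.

At the optimum: steam uses 45 of 45 (binding); dye uses 33 of 33 (binding); cotton uses 92 of 102 (slack = 10).
Since cotton is not tight, its dual is 0.
Dual feasibility on the basic columns requires 6·y_steam + 3·y_dye = 30, 1·y_steam + 1·y_dye = 7.
This yields shadow prices y_steam = 3, y_dye = 4.
Reduced cost of poplin: c₃ − yᵀa₃ = 24 − (3·5 + 4·4) = 24 − 31 = -7.

-7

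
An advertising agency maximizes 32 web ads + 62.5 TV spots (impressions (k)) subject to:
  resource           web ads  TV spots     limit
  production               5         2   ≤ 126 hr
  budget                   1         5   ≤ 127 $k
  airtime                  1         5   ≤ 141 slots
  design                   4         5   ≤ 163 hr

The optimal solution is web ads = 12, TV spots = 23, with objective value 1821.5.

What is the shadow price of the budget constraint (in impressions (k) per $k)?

Binding: budget and design. Non-binding: production (20 unused), airtime (14 unused).
Since production, airtime are not tight, their duals are 0.
From A_Bᵀ y = c: 1·y_budget + 4·y_design = 32; 5·y_budget + 5·y_design = 62.5.
This yields shadow prices y_budget = 6, y_design = 6.5.
Shadow price of budget = 6.

6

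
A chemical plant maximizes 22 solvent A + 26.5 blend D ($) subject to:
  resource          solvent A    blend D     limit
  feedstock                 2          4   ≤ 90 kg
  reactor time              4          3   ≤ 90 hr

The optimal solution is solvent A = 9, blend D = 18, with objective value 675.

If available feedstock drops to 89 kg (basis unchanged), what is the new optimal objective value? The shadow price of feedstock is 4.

671

Δb = -1, so new z* = 675 + (4)·(-1) = 675 − 4 = 671.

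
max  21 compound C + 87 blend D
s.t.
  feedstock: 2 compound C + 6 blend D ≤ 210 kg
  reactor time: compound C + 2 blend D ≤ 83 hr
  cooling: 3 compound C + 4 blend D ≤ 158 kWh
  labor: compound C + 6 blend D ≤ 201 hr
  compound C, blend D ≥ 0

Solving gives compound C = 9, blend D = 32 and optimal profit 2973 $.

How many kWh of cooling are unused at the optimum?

cooling used = 3·9 + 4·32 = 155; slack = 158 − 155 = 3.

3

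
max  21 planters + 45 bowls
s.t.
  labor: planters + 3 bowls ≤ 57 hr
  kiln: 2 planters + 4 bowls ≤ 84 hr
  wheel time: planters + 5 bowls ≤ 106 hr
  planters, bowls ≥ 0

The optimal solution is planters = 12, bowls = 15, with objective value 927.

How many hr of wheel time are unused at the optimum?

wheel time used = 1·12 + 5·15 = 87; slack = 106 − 87 = 19.

19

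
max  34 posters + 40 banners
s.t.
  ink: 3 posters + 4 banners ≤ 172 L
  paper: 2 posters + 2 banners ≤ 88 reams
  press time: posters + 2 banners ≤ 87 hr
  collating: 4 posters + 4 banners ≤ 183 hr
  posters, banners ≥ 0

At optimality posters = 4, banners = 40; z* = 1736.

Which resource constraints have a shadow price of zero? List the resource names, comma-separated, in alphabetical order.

ink: 172/172 (binding)
paper: 88/88 (binding)
press time: 84/87 (slack 3)
collating: 176/183 (slack 7)
By complementary slackness, a constraint with positive slack has shadow price 0 → collating, press time.

collating, press time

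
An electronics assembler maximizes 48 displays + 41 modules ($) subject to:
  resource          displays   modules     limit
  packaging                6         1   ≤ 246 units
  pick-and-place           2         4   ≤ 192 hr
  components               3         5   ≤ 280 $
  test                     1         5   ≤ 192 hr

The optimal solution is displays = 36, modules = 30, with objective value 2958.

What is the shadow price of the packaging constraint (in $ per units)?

5

At the optimum: packaging uses 246 of 246 (binding); pick-and-place uses 192 of 192 (binding); components uses 258 of 280 (slack = 22); test uses 186 of 192 (slack = 6).
By complementary slackness, y = 0 for the non-binding constraints.
Dual feasibility on the basic columns requires 6·y_packaging + 2·y_pick-and-place = 48, 1·y_packaging + 4·y_pick-and-place = 41.
Solving: y_packaging = 5, y_pick-and-place = 9.
Shadow price of packaging = 5.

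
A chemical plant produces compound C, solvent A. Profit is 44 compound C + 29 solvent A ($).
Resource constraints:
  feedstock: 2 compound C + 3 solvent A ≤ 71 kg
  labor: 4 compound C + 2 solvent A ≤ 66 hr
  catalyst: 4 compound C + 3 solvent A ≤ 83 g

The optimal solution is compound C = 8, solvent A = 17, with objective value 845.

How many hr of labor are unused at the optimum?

0

labor used = 4·8 + 2·17 = 66; slack = 66 − 66 = 0.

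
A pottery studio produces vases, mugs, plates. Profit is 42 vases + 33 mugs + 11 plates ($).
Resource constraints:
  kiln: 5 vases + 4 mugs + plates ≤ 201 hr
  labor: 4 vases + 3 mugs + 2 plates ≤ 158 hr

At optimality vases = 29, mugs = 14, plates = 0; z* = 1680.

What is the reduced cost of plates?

-1

At the optimum: kiln uses 201 of 201 (binding); labor uses 158 of 158 (binding).
Dual feasibility on the basic columns requires 5·y_kiln + 4·y_labor = 42, 4·y_kiln + 3·y_labor = 33.
This yields shadow prices y_kiln = 6, y_labor = 3.
Reduced cost of plates: c₃ − yᵀa₃ = 11 − (6·1 + 3·2) = 11 − 12 = -1.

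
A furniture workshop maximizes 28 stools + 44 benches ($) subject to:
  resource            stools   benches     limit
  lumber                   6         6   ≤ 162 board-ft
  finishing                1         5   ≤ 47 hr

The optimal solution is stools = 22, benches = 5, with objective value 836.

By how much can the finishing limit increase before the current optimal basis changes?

88

Binding constraints: lumber, finishing. The basis is B = [[6,6],[1,5]] with det 24.
Per unit increase in finishing, x* moves by d = (-0.25, 0.25).
The basis stays optimal until stools reaches 0; allowable increase = 88 hr.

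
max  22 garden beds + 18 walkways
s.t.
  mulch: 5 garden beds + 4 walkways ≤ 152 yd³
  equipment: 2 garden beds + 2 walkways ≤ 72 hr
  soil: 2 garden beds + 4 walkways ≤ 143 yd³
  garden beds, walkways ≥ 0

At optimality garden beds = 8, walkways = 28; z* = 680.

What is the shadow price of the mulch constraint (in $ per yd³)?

Check each constraint at x*: mulch 152/152 (tight); equipment 72/72 (tight); soil 128/143 (slack 15).
Slack constraints have shadow price 0 (complementary slackness).
Dual feasibility on the basic columns requires 5·y_mulch + 2·y_equipment = 22, 4·y_mulch + 2·y_equipment = 18.
Solving: y_mulch = 4, y_equipment = 1.
Shadow price of mulch = 4.

4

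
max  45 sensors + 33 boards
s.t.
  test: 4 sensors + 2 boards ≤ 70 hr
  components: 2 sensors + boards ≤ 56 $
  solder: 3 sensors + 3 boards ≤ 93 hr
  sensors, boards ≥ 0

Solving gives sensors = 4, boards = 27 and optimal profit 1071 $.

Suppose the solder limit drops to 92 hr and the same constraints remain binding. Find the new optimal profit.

Binding: test and solder. Non-binding: components (21 unused).
By complementary slackness, y = 0 for the non-binding constraint.
Dual feasibility on the basic columns requires 4·y_test + 3·y_solder = 45, 2·y_test + 3·y_solder = 33.
This yields shadow prices y_test = 6, y_solder = 7.
Δz = y_solder·Δb = 7 × (-1) = -7, so new z* = 1071 − 7 = 1064.

1064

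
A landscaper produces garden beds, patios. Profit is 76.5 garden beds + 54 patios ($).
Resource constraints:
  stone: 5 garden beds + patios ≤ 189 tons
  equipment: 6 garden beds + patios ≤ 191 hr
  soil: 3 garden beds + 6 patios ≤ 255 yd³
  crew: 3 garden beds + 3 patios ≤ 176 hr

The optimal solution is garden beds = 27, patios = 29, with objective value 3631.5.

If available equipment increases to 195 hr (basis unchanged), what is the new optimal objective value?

3667.5

At the optimum: stone uses 164 of 189 (slack = 25); equipment uses 191 of 191 (binding); soil uses 255 of 255 (binding); crew uses 168 of 176 (slack = 8).
Slack constraints have shadow price 0 (complementary slackness).
The binding rows give the dual system: 6·y_equipment + 3·y_soil = 76.5 and 1·y_equipment + 6·y_soil = 54.
→ y_equipment = 9 and y_soil = 7.5.
Δz = y_equipment·Δb = 9 × (4) = 36, so new z* = 3631.5 + 36 = 3667.5.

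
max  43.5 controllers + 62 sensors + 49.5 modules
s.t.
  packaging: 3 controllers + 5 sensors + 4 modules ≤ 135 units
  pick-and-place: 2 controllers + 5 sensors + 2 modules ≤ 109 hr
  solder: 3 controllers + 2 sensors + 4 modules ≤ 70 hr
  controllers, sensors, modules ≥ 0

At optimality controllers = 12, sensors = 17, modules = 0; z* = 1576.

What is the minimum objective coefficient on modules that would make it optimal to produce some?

Binding: pick-and-place and solder. Non-binding: packaging (14 unused).
Since packaging is not tight, its dual is 0.
Dual feasibility on the basic columns requires 2·y_pick-and-place + 3·y_solder = 43.5, 5·y_pick-and-place + 2·y_solder = 62.
Solving: y_pick-and-place = 9, y_solder = 8.5.
modules enters the basis when its profit ≥ yᵀa₃ = 9·2 + 8.5·4 = 52.

52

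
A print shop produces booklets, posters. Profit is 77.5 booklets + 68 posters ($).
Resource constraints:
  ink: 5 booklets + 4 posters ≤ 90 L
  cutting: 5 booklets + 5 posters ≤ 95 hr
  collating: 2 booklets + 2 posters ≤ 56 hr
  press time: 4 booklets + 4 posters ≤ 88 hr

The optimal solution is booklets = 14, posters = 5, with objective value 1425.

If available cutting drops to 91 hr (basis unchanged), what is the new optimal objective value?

1401

Check each constraint at x*: ink 90/90 (tight); cutting 95/95 (tight); collating 38/56 (slack 18); press time 76/88 (slack 12).
Slack constraints have shadow price 0 (complementary slackness).
Dual feasibility on the basic columns requires 5·y_ink + 5·y_cutting = 77.5, 4·y_ink + 5·y_cutting = 68.
This yields shadow prices y_ink = 9.5, y_cutting = 6.
Δz = y_cutting·Δb = 6 × (-4) = -24, so new z* = 1425 − 24 = 1401.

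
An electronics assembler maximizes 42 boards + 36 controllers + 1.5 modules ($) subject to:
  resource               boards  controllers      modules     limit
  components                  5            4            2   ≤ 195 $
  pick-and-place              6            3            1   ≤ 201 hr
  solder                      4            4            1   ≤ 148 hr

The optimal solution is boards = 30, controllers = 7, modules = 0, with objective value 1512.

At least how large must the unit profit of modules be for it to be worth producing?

9.5

Check each constraint at x*: components 178/195 (slack 17); pick-and-place 201/201 (tight); solder 148/148 (tight).
Since components is not tight, its dual is 0.
From A_Bᵀ y = c: 6·y_pick-and-place + 4·y_solder = 42; 3·y_pick-and-place + 4·y_solder = 36.
This yields shadow prices y_pick-and-place = 2, y_solder = 7.5.
modules enters the basis when its profit ≥ yᵀa₃ = 2·1 + 7.5·1 = 9.5.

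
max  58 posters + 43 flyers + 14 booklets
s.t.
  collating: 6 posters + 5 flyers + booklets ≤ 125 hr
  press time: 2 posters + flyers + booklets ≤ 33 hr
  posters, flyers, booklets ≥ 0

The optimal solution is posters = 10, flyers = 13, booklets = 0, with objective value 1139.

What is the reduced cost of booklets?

At the optimum: collating uses 125 of 125 (binding); press time uses 33 of 33 (binding).
The binding rows give the dual system: 6·y_collating + 2·y_press time = 58 and 5·y_collating + 1·y_press time = 43.
→ y_collating = 7 and y_press time = 8.
Reduced cost of booklets: c₃ − yᵀa₃ = 14 − (7·1 + 8·1) = 14 − 15 = -1.

-1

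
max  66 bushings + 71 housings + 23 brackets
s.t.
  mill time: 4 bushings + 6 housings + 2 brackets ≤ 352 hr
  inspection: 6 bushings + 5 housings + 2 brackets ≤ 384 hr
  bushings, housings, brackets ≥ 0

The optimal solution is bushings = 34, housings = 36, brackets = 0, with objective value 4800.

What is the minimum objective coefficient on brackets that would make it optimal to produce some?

26

Both mill time and inspection are binding at x*.
The binding rows give the dual system: 4·y_mill time + 6·y_inspection = 66 and 6·y_mill time + 5·y_inspection = 71.
Solving: y_mill time = 6, y_inspection = 7.
brackets enters the basis when its profit ≥ yᵀa₃ = 6·2 + 7·2 = 26.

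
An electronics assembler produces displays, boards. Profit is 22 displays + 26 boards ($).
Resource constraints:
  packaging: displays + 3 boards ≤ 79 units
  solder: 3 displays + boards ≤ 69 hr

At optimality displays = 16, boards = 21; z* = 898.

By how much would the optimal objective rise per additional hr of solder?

5

Check each constraint at x*: packaging 79/79 (tight); solder 69/69 (tight).
From A_Bᵀ y = c: 1·y_packaging + 3·y_solder = 22; 3·y_packaging + 1·y_solder = 26.
Solving: y_packaging = 7, y_solder = 5.
Shadow price of solder = 5.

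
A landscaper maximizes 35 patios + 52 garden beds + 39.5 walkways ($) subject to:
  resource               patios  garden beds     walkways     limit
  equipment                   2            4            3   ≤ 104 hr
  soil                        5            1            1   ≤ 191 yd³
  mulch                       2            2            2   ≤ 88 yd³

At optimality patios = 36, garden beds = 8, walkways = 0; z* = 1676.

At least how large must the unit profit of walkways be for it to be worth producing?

Check each constraint at x*: equipment 104/104 (tight); soil 188/191 (slack 3); mulch 88/88 (tight).
Slack constraints have shadow price 0 (complementary slackness).
Dual feasibility on the basic columns requires 2·y_equipment + 2·y_mulch = 35, 4·y_equipment + 2·y_mulch = 52.
This yields shadow prices y_equipment = 8.5, y_mulch = 9.
walkways enters the basis when its profit ≥ yᵀa₃ = 8.5·3 + 9·2 = 43.5.

43.5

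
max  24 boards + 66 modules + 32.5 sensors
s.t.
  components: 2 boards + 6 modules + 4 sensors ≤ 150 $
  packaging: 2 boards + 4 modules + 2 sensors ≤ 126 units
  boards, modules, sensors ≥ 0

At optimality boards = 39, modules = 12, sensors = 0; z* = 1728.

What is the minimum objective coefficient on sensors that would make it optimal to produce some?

Check each constraint at x*: components 150/150 (tight); packaging 126/126 (tight).
From A_Bᵀ y = c: 2·y_components + 2·y_packaging = 24; 6·y_components + 4·y_packaging = 66.
→ y_components = 9 and y_packaging = 3.
sensors enters the basis when its profit ≥ yᵀa₃ = 9·4 + 3·2 = 42.

42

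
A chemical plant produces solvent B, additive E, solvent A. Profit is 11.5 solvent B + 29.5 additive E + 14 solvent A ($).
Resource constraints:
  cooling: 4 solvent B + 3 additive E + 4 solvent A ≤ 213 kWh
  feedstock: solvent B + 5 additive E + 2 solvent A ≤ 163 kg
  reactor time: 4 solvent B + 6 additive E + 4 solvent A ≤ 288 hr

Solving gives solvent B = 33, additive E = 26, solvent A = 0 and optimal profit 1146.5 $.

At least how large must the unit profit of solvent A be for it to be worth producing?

At the optimum: cooling uses 210 of 213 (slack = 3); feedstock uses 163 of 163 (binding); reactor time uses 288 of 288 (binding).
Slack constraints have shadow price 0 (complementary slackness).
From A_Bᵀ y = c: 1·y_feedstock + 4·y_reactor time = 11.5; 5·y_feedstock + 6·y_reactor time = 29.5.
Solving: y_feedstock = 3.5, y_reactor time = 2.
solvent A enters the basis when its profit ≥ yᵀa₃ = 3.5·2 + 2·4 = 15.

15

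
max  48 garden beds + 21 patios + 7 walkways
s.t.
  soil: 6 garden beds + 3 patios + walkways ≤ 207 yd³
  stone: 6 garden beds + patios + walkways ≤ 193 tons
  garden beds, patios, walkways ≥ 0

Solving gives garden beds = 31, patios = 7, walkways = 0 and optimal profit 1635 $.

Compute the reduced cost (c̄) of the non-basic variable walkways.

At the optimum: soil uses 207 of 207 (binding); stone uses 193 of 193 (binding).
The binding rows give the dual system: 6·y_soil + 6·y_stone = 48 and 3·y_soil + 1·y_stone = 21.
This yields shadow prices y_soil = 6.5, y_stone = 1.5.
Reduced cost of walkways: c₃ − yᵀa₃ = 7 − (6.5·1 + 1.5·1) = 7 − 8 = -1.

-1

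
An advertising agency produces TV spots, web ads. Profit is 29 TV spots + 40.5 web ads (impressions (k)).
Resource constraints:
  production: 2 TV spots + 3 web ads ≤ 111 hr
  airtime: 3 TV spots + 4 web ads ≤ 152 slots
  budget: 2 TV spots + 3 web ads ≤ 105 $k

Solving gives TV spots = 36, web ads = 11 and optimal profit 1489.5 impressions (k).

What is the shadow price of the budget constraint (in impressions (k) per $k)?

5.5

At the optimum: production uses 105 of 111 (slack = 6); airtime uses 152 of 152 (binding); budget uses 105 of 105 (binding).
Slack constraints have shadow price 0 (complementary slackness).
Dual feasibility on the basic columns requires 3·y_airtime + 2·y_budget = 29, 4·y_airtime + 3·y_budget = 40.5.
Solving: y_airtime = 6, y_budget = 5.5.
Shadow price of budget = 5.5.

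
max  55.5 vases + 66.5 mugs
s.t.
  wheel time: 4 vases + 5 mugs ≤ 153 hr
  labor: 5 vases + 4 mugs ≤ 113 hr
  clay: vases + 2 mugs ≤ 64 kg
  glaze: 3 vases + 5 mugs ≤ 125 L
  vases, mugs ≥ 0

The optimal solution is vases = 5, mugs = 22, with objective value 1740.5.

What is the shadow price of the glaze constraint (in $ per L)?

Check each constraint at x*: wheel time 130/153 (slack 23); labor 113/113 (tight); clay 49/64 (slack 15); glaze 125/125 (tight).
Slack constraints have shadow price 0 (complementary slackness).
The binding rows give the dual system: 5·y_labor + 3·y_glaze = 55.5 and 4·y_labor + 5·y_glaze = 66.5.
Solving: y_labor = 6, y_glaze = 8.5.
Shadow price of glaze = 8.5.

8.5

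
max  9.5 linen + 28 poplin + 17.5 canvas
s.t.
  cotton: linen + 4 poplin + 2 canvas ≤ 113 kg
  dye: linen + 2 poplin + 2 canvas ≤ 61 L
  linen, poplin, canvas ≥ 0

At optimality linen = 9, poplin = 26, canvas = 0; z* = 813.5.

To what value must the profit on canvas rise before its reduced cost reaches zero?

At the optimum: cotton uses 113 of 113 (binding); dye uses 61 of 61 (binding).
The binding rows give the dual system: 1·y_cotton + 1·y_dye = 9.5 and 4·y_cotton + 2·y_dye = 28.
This yields shadow prices y_cotton = 4.5, y_dye = 5.
canvas enters the basis when its profit ≥ yᵀa₃ = 4.5·2 + 5·2 = 19.

19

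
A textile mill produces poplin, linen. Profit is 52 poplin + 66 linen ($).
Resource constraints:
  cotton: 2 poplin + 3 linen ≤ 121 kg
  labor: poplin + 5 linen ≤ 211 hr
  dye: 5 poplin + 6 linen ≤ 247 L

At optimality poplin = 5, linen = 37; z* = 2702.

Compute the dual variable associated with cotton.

Binding: cotton and dye. Non-binding: labor (21 unused).
Slack constraints have shadow price 0 (complementary slackness).
From A_Bᵀ y = c: 2·y_cotton + 5·y_dye = 52; 3·y_cotton + 6·y_dye = 66.
This yields shadow prices y_cotton = 6, y_dye = 8.
Shadow price of cotton = 6.

6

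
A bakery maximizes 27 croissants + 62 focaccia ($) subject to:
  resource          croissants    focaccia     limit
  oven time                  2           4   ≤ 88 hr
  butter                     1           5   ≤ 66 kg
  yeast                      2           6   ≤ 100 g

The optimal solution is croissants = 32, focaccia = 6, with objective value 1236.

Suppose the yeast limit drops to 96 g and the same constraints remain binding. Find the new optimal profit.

Binding: oven time and yeast. Non-binding: butter (4 unused).
Since butter is not tight, its dual is 0.
Dual feasibility on the basic columns requires 2·y_oven time + 2·y_yeast = 27, 4·y_oven time + 6·y_yeast = 62.
Solving: y_oven time = 9.5, y_yeast = 4.
Δz = y_yeast·Δb = 4 × (-4) = -16, so new z* = 1236 − 16 = 1220.

1220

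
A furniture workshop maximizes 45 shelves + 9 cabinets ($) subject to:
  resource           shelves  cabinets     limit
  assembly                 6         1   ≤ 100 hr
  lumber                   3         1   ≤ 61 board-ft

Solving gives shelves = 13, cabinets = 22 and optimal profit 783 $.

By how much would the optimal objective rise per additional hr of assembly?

Both assembly and lumber are binding at x*.
The binding rows give the dual system: 6·y_assembly + 3·y_lumber = 45 and 1·y_assembly + 1·y_lumber = 9.
This yields shadow prices y_assembly = 6, y_lumber = 3.
Shadow price of assembly = 6.

6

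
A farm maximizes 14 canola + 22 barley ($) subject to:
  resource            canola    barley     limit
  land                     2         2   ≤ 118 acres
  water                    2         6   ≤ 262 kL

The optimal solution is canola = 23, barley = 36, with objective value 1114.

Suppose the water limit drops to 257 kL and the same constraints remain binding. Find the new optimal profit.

1104

Check each constraint at x*: land 118/118 (tight); water 262/262 (tight).
From A_Bᵀ y = c: 2·y_land + 2·y_water = 14; 2·y_land + 6·y_water = 22.
→ y_land = 5 and y_water = 2.
Δz = y_water·Δb = 2 × (-5) = -10, so new z* = 1114 − 10 = 1104.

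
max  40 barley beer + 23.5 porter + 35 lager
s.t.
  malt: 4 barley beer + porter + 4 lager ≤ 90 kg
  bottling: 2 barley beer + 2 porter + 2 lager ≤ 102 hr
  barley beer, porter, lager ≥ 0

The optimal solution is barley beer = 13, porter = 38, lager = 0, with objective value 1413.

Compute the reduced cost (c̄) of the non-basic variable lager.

-5

At the optimum: malt uses 90 of 90 (binding); bottling uses 102 of 102 (binding).
Dual feasibility on the basic columns requires 4·y_malt + 2·y_bottling = 40, 1·y_malt + 2·y_bottling = 23.5.
→ y_malt = 5.5 and y_bottling = 9.
Reduced cost of lager: c₃ − yᵀa₃ = 35 − (5.5·4 + 9·2) = 35 − 40 = -5.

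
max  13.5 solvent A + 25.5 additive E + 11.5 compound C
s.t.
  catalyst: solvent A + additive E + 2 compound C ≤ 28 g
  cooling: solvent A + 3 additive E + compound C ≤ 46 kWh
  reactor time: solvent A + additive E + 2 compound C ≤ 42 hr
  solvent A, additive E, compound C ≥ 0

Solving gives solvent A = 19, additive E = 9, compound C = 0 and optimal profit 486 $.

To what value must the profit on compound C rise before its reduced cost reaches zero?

21

Check each constraint at x*: catalyst 28/28 (tight); cooling 46/46 (tight); reactor time 28/42 (slack 14).
Slack constraints have shadow price 0 (complementary slackness).
The binding rows give the dual system: 1·y_catalyst + 1·y_cooling = 13.5 and 1·y_catalyst + 3·y_cooling = 25.5.
→ y_catalyst = 7.5 and y_cooling = 6.
compound C enters the basis when its profit ≥ yᵀa₃ = 7.5·2 + 6·1 = 21.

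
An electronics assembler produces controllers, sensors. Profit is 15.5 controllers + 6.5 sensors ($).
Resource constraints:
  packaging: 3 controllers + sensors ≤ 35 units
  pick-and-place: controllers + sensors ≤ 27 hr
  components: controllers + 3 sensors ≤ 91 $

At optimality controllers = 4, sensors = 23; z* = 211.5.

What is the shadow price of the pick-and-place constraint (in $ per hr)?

2

Check each constraint at x*: packaging 35/35 (tight); pick-and-place 27/27 (tight); components 73/91 (slack 18).
By complementary slackness, y = 0 for the non-binding constraint.
Dual feasibility on the basic columns requires 3·y_packaging + 1·y_pick-and-place = 15.5, 1·y_packaging + 1·y_pick-and-place = 6.5.
→ y_packaging = 4.5 and y_pick-and-place = 2.
Shadow price of pick-and-place = 2.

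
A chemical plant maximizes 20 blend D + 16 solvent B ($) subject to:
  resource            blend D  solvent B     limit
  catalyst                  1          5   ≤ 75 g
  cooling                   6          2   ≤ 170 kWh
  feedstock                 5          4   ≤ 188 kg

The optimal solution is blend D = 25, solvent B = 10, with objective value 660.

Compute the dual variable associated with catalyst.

At the optimum: catalyst uses 75 of 75 (binding); cooling uses 170 of 170 (binding); feedstock uses 165 of 188 (slack = 23).
By complementary slackness, y = 0 for the non-binding constraint.
Dual feasibility on the basic columns requires 1·y_catalyst + 6·y_cooling = 20, 5·y_catalyst + 2·y_cooling = 16.
Solving: y_catalyst = 2, y_cooling = 3.
Shadow price of catalyst = 2.

2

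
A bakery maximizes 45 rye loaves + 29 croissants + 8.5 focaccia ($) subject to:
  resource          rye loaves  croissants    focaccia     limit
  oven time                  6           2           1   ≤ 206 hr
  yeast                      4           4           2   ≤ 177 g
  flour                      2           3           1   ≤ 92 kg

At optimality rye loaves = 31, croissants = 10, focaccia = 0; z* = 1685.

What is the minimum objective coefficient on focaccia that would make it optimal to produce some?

11.5

At the optimum: oven time uses 206 of 206 (binding); yeast uses 164 of 177 (slack = 13); flour uses 92 of 92 (binding).
By complementary slackness, y = 0 for the non-binding constraint.
The binding rows give the dual system: 6·y_oven time + 2·y_flour = 45 and 2·y_oven time + 3·y_flour = 29.
Solving: y_oven time = 5.5, y_flour = 6.
focaccia enters the basis when its profit ≥ yᵀa₃ = 5.5·1 + 6·1 = 11.5.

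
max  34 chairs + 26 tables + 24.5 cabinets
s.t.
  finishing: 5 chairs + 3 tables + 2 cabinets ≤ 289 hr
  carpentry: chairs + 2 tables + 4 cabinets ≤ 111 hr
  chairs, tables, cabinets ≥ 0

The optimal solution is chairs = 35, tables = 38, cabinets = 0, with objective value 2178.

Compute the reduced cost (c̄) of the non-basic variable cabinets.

At the optimum: finishing uses 289 of 289 (binding); carpentry uses 111 of 111 (binding).
Dual feasibility on the basic columns requires 5·y_finishing + 1·y_carpentry = 34, 3·y_finishing + 2·y_carpentry = 26.
Solving: y_finishing = 6, y_carpentry = 4.
Reduced cost of cabinets: c₃ − yᵀa₃ = 24.5 − (6·2 + 4·4) = 24.5 − 28 = -3.5.

-3.5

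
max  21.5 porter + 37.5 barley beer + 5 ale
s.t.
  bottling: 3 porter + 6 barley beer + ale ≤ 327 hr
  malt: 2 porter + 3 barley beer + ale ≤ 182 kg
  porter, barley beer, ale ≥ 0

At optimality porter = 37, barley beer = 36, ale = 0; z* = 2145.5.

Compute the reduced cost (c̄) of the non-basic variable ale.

-4

At the optimum: bottling uses 327 of 327 (binding); malt uses 182 of 182 (binding).
Dual feasibility on the basic columns requires 3·y_bottling + 2·y_malt = 21.5, 6·y_bottling + 3·y_malt = 37.5.
Solving: y_bottling = 3.5, y_malt = 5.5.
Reduced cost of ale: c₃ − yᵀa₃ = 5 − (3.5·1 + 5.5·1) = 5 − 9 = -4.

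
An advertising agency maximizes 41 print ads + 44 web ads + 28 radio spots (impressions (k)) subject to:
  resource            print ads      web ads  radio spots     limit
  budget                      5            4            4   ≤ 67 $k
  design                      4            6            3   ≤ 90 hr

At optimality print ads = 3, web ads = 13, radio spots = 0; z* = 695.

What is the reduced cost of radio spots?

Both budget and design are binding at x*.
Dual feasibility on the basic columns requires 5·y_budget + 4·y_design = 41, 4·y_budget + 6·y_design = 44.
→ y_budget = 5 and y_design = 4.
Reduced cost of radio spots: c₃ − yᵀa₃ = 28 − (5·4 + 4·3) = 28 − 32 = -4.

-4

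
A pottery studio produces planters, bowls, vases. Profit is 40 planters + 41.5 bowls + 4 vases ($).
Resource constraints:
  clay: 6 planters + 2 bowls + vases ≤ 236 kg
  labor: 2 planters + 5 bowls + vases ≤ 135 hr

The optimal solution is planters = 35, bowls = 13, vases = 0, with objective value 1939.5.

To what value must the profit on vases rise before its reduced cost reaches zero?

Check each constraint at x*: clay 236/236 (tight); labor 135/135 (tight).
From A_Bᵀ y = c: 6·y_clay + 2·y_labor = 40; 2·y_clay + 5·y_labor = 41.5.
Solving: y_clay = 4.5, y_labor = 6.5.
vases enters the basis when its profit ≥ yᵀa₃ = 4.5·1 + 6.5·1 = 11.

11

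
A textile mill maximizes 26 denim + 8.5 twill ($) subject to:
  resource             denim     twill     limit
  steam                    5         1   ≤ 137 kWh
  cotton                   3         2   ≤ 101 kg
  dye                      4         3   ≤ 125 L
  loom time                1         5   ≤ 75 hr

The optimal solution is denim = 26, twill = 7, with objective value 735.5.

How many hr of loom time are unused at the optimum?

14

loom time used = 1·26 + 5·7 = 61; slack = 75 − 61 = 14.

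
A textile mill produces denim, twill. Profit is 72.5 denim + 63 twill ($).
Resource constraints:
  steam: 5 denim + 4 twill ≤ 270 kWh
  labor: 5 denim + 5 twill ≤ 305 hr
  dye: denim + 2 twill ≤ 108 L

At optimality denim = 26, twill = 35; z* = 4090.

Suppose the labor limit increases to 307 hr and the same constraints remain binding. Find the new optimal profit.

4100

Check each constraint at x*: steam 270/270 (tight); labor 305/305 (tight); dye 96/108 (slack 12).
Slack constraints have shadow price 0 (complementary slackness).
Dual feasibility on the basic columns requires 5·y_steam + 5·y_labor = 72.5, 4·y_steam + 5·y_labor = 63.
This yields shadow prices y_steam = 9.5, y_labor = 5.
Δz = y_labor·Δb = 5 × (2) = 10, so new z* = 4090 + 10 = 4100.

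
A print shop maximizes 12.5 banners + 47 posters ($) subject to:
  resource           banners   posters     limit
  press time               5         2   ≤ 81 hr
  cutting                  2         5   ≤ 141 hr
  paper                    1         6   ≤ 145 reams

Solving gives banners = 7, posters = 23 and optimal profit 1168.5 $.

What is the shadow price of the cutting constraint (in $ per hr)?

At the optimum: press time uses 81 of 81 (binding); cutting uses 129 of 141 (slack = 12); paper uses 145 of 145 (binding).
Slack constraints have shadow price 0 (complementary slackness).
Dual feasibility on the basic columns requires 5·y_press time + 1·y_paper = 12.5, 2·y_press time + 6·y_paper = 47.
Solving: y_press time = 1, y_paper = 7.5.
Shadow price of cutting = 0.

0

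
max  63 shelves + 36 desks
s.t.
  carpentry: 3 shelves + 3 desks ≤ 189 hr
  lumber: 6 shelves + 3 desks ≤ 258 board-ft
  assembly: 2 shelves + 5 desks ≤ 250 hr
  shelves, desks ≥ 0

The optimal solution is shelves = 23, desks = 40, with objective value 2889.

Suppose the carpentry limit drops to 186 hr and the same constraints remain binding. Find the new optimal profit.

At the optimum: carpentry uses 189 of 189 (binding); lumber uses 258 of 258 (binding); assembly uses 246 of 250 (slack = 4).
Since assembly is not tight, its dual is 0.
From A_Bᵀ y = c: 3·y_carpentry + 6·y_lumber = 63; 3·y_carpentry + 3·y_lumber = 36.
→ y_carpentry = 3 and y_lumber = 9.
Δz = y_carpentry·Δb = 3 × (-3) = -9, so new z* = 2889 − 9 = 2880.

2880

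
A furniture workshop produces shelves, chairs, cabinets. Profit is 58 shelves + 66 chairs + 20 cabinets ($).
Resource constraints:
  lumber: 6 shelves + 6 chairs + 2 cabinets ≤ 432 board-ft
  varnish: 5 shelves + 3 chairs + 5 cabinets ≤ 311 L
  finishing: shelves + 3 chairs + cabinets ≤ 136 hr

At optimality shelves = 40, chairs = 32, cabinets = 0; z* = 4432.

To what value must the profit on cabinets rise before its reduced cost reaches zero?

22

Binding: lumber and finishing. Non-binding: varnish (15 unused).
By complementary slackness, y = 0 for the non-binding constraint.
Dual feasibility on the basic columns requires 6·y_lumber + 1·y_finishing = 58, 6·y_lumber + 3·y_finishing = 66.
→ y_lumber = 9 and y_finishing = 4.
cabinets enters the basis when its profit ≥ yᵀa₃ = 9·2 + 4·1 = 22.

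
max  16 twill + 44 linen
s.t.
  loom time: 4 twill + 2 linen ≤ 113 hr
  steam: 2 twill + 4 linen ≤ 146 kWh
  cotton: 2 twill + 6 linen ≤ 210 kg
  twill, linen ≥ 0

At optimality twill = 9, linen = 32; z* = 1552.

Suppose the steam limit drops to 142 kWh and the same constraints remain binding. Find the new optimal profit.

1544

Check each constraint at x*: loom time 100/113 (slack 13); steam 146/146 (tight); cotton 210/210 (tight).
By complementary slackness, y = 0 for the non-binding constraint.
The binding rows give the dual system: 2·y_steam + 2·y_cotton = 16 and 4·y_steam + 6·y_cotton = 44.
→ y_steam = 2 and y_cotton = 6.
Δz = y_steam·Δb = 2 × (-4) = -8, so new z* = 1552 − 8 = 1544.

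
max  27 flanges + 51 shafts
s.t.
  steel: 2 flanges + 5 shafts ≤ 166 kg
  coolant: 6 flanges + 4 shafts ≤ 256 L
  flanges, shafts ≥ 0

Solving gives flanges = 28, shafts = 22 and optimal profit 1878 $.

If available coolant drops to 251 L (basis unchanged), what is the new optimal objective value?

Both steel and coolant are binding at x*.
Dual feasibility on the basic columns requires 2·y_steel + 6·y_coolant = 27, 5·y_steel + 4·y_coolant = 51.
→ y_steel = 9 and y_coolant = 1.5.
Δz = y_coolant·Δb = 1.5 × (-5) = -7.5, so new z* = 1878 − 7.5 = 1870.5.

1870.5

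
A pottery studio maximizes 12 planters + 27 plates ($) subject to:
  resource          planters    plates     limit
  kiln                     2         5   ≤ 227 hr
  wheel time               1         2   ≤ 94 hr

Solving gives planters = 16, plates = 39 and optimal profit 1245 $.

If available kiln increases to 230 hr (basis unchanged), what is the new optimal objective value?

Check each constraint at x*: kiln 227/227 (tight); wheel time 94/94 (tight).
The binding rows give the dual system: 2·y_kiln + 1·y_wheel time = 12 and 5·y_kiln + 2·y_wheel time = 27.
→ y_kiln = 3 and y_wheel time = 6.
Δz = y_kiln·Δb = 3 × (3) = 9, so new z* = 1245 + 9 = 1254.

1254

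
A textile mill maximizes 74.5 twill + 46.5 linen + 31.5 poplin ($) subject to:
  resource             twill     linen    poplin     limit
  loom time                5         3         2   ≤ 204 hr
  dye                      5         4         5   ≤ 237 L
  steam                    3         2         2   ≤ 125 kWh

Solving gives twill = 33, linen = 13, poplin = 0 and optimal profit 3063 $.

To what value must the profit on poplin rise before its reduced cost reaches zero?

Check each constraint at x*: loom time 204/204 (tight); dye 217/237 (slack 20); steam 125/125 (tight).
Since dye is not tight, its dual is 0.
Dual feasibility on the basic columns requires 5·y_loom time + 3·y_steam = 74.5, 3·y_loom time + 2·y_steam = 46.5.
This yields shadow prices y_loom time = 9.5, y_steam = 9.
poplin enters the basis when its profit ≥ yᵀa₃ = 9.5·2 + 9·2 = 37.

37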